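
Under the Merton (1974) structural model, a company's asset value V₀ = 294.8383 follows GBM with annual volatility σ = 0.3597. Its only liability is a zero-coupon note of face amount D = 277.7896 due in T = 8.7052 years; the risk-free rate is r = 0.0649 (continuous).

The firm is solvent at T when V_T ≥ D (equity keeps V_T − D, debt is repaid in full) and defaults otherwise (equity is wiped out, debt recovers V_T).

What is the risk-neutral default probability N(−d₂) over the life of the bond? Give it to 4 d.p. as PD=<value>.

d₁ = [ln(V₀/D) + (r + σ²/2)T] / (σ√T)
   = [ln(294.8383/277.7896) + (0.0649 + 0.5·0.3597²)·8.7052] / (0.3597·√8.7052)
   = [0.059563 + 1.128125] / 1.061280 = 1.119109
d₂ = d₁ − σ√T = 1.119109 − 1.061280 = 0.057830
risk-neutral PD = N(−d₂) = N(-0.057830) = 0.476942

PD=0.4769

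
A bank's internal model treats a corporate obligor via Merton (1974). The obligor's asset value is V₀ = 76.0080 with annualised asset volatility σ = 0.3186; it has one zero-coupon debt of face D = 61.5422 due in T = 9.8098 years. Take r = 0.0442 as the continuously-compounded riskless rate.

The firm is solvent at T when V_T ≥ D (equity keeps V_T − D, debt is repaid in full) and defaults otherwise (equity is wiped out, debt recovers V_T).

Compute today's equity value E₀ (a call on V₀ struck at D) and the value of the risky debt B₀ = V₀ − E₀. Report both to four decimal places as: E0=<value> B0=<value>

E0=44.1450 B0=31.8630

d₁ = [ln(V₀/D) + (r + σ²/2)T] / (σ√T)
   = [ln(76.0080/61.5422) + (0.0442 + 0.5·0.3186²)·9.8098] / (0.3186·√9.8098)
   = [0.211115 + 0.931470] / 0.997874 = 1.145019
d₂ = d₁ − σ√T = 1.145019 − 0.997874 = 0.147145
N(d₁) = 0.873899,  N(d₂) = 0.558491,  e^(−rT) = 0.648176
E₀ = V₀·N(d₁) − D·e^(−rT)·N(d₂)
   = 76.0080·0.873899 − 61.5422·0.648176·0.558491 = 44.145037
B₀ = V₀ − E₀ = 76.0080 − 44.145037 = 31.862963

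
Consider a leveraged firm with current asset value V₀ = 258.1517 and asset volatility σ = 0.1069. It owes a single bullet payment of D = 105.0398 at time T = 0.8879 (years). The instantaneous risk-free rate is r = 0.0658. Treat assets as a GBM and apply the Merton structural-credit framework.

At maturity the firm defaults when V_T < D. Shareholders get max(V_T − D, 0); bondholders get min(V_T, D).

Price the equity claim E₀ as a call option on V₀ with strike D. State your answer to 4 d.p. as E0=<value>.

d₁ = [ln(V₀/D) + (r + σ²/2)T] / (σ√T)
   = [ln(258.1517/105.0398) + (0.0658 + 0.5·0.1069²)·0.8879] / (0.1069·√0.8879)
   = [0.899208 + 0.063497] / 0.100730 = 9.557264
d₂ = d₁ − σ√T = 9.557264 − 0.100730 = 9.456534
N(d₁) = 1.000000,  N(d₂) = 1.000000,  e^(−rT) = 0.943250
E₀ = V₀·N(d₁) − D·e^(−rT)·N(d₂)
   = 258.1517·1.000000 − 105.0398·0.943250·1.000000 = 159.072899

E0=159.0729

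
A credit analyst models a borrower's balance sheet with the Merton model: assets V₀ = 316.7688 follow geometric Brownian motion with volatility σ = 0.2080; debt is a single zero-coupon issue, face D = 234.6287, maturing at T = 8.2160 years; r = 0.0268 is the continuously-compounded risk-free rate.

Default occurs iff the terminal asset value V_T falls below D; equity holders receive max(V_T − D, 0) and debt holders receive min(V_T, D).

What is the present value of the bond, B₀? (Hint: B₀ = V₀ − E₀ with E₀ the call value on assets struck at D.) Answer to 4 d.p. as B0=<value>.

B0=173.3006

d₁ = [ln(V₀/D) + (r + σ²/2)T] / (σ√T)
   = [ln(316.7688/234.6287) + (0.0268 + 0.5·0.2080²)·8.2160] / (0.2080·√8.2160)
   = [0.300168 + 0.397917] / 0.596202 = 1.170887
d₂ = d₁ − σ√T = 1.170887 − 0.596202 = 0.574685
N(d₁) = 0.879178,  N(d₂) = 0.717248,  e^(−rT) = 0.802367
E₀ = V₀·N(d₁) − D·e^(−rT)·N(d₂)
   = 316.7688·0.879178 − 234.6287·0.802367·0.717248 = 143.468214
B₀ = V₀ − E₀ = 316.7688 − 143.468214 = 173.300586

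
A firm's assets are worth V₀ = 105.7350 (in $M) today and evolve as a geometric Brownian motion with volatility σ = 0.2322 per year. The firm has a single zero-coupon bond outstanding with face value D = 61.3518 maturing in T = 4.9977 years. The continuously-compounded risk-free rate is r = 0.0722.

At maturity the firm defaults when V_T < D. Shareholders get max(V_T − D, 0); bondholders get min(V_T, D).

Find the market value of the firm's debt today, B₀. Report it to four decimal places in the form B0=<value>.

B0=42.2090

d₁ = [ln(V₀/D) + (r + σ²/2)T] / (σ√T)
   = [ln(105.7350/61.3518) + (0.0722 + 0.5·0.2322²)·4.9977] / (0.2322·√4.9977)
   = [0.544311 + 0.495564] / 0.519096 = 2.003245
d₂ = d₁ − σ√T = 2.003245 − 0.519096 = 1.484149
N(d₁) = 0.977424,  N(d₂) = 0.931115,  e^(−rT) = 0.697095
E₀ = V₀·N(d₁) − D·e^(−rT)·N(d₂)
   = 105.7350·0.977424 − 61.3518·0.697095·0.931115 = 63.526021
B₀ = V₀ − E₀ = 105.7350 − 63.526021 = 42.208979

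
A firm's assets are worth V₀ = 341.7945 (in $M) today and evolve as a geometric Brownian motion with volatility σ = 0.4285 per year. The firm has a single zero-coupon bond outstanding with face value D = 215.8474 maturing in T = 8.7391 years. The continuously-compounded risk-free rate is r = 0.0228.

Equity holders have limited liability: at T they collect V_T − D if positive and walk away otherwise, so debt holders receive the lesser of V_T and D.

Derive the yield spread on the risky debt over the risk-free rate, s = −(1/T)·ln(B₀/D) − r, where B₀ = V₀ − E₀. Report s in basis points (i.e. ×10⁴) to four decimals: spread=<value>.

d₁ = [ln(V₀/D) + (r + σ²/2)T] / (σ√T)
   = [ln(341.7945/215.8474) + (0.0228 + 0.5·0.4285²)·8.7391] / (0.4285·√8.7391)
   = [0.459638 + 1.001554] / 1.266730 = 1.153515
d₂ = d₁ − σ√T = 1.153515 − 1.266730 = -0.113215
N(d₁) = 0.875650,  N(d₂) = 0.454930,  e^(−rT) = 0.819344
E₀ = V₀·N(d₁) − D·e^(−rT)·N(d₂)
   = 341.7945·0.875650 − 215.8474·0.819344·0.454930 = 218.836689
B₀ = V₀ − E₀ = 341.7945 − 218.836689 = 122.957811
spread = −(1/T)·ln(B₀/D) − r = −(1/8.7391)·ln(122.957811/215.8474) − 0.0228 = 0.04159226
in basis points: 0.04159226 × 10⁴ = 415.9226 bp

spread=415.9226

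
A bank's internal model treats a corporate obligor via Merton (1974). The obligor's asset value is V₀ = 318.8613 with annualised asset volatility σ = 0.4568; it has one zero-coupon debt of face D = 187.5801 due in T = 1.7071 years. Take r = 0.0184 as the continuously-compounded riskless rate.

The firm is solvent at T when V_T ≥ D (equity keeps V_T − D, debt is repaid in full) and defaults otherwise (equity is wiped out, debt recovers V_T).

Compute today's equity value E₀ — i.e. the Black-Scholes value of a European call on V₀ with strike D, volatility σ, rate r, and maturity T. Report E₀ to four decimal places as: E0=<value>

E0=150.0814

d₁ = [ln(V₀/D) + (r + σ²/2)T] / (σ√T)
   = [ln(318.8613/187.5801) + (0.0184 + 0.5·0.4568²)·1.7071] / (0.4568·√1.7071)
   = [0.530550 + 0.209518] / 0.596837 = 1.239984
d₂ = d₁ − σ√T = 1.239984 − 0.596837 = 0.643147
N(d₁) = 0.892509,  N(d₂) = 0.739936,  e^(−rT) = 0.969078
E₀ = V₀·N(d₁) − D·e^(−rT)·N(d₂)
   = 318.8613·0.892509 − 187.5801·0.969078·0.739936 = 150.081425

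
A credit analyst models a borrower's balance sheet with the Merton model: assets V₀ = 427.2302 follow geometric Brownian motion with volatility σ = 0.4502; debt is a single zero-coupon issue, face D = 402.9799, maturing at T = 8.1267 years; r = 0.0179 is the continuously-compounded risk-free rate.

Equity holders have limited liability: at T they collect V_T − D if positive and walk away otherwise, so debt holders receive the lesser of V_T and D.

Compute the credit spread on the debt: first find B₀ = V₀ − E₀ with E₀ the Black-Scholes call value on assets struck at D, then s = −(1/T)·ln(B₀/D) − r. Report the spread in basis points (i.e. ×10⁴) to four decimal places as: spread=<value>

spread=682.7070

d₁ = [ln(V₀/D) + (r + σ²/2)T] / (σ√T)
   = [ln(427.2302/402.9799) + (0.0179 + 0.5·0.4502²)·8.1267] / (0.4502·√8.1267)
   = [0.058436 + 0.969028] / 1.283402 = 0.800579
d₂ = d₁ − σ√T = 0.800579 − 1.283402 = -0.482823
N(d₁) = 0.788312,  N(d₂) = 0.314611,  e^(−rT) = 0.864618
E₀ = V₀·N(d₁) − D·e^(−rT)·N(d₂)
   = 427.2302·0.788312 − 402.9799·0.864618·0.314611 = 227.173009
B₀ = V₀ − E₀ = 427.2302 − 227.173009 = 200.057191
spread = −(1/T)·ln(B₀/D) − r = −(1/8.1267)·ln(200.057191/402.9799) − 0.0179 = 0.06827070
in basis points: 0.06827070 × 10⁴ = 682.7070 bp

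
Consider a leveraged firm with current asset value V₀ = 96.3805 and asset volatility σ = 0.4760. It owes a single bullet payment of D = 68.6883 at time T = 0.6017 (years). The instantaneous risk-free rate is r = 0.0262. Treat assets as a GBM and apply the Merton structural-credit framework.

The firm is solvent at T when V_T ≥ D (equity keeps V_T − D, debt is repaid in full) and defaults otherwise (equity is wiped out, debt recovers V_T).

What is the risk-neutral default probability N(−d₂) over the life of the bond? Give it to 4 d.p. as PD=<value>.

PD=0.2190

d₁ = [ln(V₀/D) + (r + σ²/2)T] / (σ√T)
   = [ln(96.3805/68.6883) + (0.0262 + 0.5·0.4760²)·0.6017] / (0.4760·√0.6017)
   = [0.338725 + 0.083930] / 0.369230 = 1.144693
d₂ = d₁ − σ√T = 1.144693 − 0.369230 = 0.775463
risk-neutral PD = N(−d₂) = N(-0.775463) = 0.219033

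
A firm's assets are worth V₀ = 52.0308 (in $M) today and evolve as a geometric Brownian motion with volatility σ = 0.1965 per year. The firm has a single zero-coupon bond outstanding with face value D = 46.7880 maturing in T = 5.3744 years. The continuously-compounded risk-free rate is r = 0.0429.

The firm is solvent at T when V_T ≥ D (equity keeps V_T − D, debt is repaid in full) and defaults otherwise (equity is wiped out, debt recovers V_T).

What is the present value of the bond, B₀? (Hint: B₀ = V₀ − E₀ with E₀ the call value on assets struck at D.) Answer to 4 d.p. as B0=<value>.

B0=34.5172

d₁ = [ln(V₀/D) + (r + σ²/2)T] / (σ√T)
   = [ln(52.0308/46.7880) + (0.0429 + 0.5·0.1965²)·5.3744] / (0.1965·√5.3744)
   = [0.106209 + 0.334321] / 0.455541 = 0.967047
d₂ = d₁ − σ√T = 0.967047 − 0.455541 = 0.511506
N(d₁) = 0.833240,  N(d₂) = 0.695502,  e^(−rT) = 0.794087
E₀ = V₀·N(d₁) − D·e^(−rT)·N(d₂)
   = 52.0308·0.833240 − 46.7880·0.794087·0.695502 = 17.513631
B₀ = V₀ − E₀ = 52.0308 − 17.513631 = 34.517169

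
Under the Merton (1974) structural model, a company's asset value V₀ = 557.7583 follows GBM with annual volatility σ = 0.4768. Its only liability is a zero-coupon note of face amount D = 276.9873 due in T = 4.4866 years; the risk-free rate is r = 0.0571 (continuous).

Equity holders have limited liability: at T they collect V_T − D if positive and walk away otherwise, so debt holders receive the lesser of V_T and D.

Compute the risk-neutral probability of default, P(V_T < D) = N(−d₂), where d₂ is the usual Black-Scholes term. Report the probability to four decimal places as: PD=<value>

PD=0.3293

d₁ = [ln(V₀/D) + (r + σ²/2)T] / (σ√T)
   = [ln(557.7583/276.9873) + (0.0571 + 0.5·0.4768²)·4.4866] / (0.4768·√4.4866)
   = [0.699954 + 0.766173] / 1.009938 = 1.451699
d₂ = d₁ − σ√T = 1.451699 − 1.009938 = 0.441761
risk-neutral PD = N(−d₂) = N(-0.441761) = 0.329331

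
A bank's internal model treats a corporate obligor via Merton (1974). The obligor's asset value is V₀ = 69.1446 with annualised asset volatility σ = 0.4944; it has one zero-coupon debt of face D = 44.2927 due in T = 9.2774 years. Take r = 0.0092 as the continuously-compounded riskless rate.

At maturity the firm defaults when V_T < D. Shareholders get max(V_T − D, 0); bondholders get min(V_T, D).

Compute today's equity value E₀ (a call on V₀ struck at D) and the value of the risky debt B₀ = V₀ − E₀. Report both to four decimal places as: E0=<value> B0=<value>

d₁ = [ln(V₀/D) + (r + σ²/2)T] / (σ√T)
   = [ln(69.1446/44.2927) + (0.0092 + 0.5·0.4944²)·9.2774] / (0.4944·√9.2774)
   = [0.445380 + 1.219196] / 1.505884 = 1.105381
d₂ = d₁ − σ√T = 1.105381 − 1.505884 = -0.400503
N(d₁) = 0.865503,  N(d₂) = 0.344393,  e^(−rT) = 0.918189
E₀ = V₀·N(d₁) − D·e^(−rT)·N(d₂)
   = 69.1446·0.865503 − 44.2927·0.918189·0.344393 = 45.838701
B₀ = V₀ − E₀ = 69.1446 − 45.838701 = 23.305899

E0=45.8387 B0=23.3059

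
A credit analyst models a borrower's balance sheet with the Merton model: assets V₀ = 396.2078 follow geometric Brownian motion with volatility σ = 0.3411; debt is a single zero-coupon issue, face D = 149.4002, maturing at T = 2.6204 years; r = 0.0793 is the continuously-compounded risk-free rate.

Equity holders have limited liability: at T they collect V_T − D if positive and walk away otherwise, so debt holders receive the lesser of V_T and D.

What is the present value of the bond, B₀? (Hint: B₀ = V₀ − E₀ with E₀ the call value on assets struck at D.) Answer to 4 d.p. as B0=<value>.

B0=120.6938

d₁ = [ln(V₀/D) + (r + σ²/2)T] / (σ√T)
   = [ln(396.2078/149.4002) + (0.0793 + 0.5·0.3411²)·2.6204] / (0.3411·√2.6204)
   = [0.975310 + 0.360238] / 0.552161 = 2.418768
d₂ = d₁ − σ√T = 2.418768 − 0.552161 = 1.866607
N(d₁) = 0.992213,  N(d₂) = 0.969022,  e^(−rT) = 0.812371
E₀ = V₀·N(d₁) − D·e^(−rT)·N(d₂)
   = 396.2078·0.992213 − 149.4002·0.812371·0.969022 = 275.514032
B₀ = V₀ − E₀ = 396.2078 − 275.514032 = 120.693768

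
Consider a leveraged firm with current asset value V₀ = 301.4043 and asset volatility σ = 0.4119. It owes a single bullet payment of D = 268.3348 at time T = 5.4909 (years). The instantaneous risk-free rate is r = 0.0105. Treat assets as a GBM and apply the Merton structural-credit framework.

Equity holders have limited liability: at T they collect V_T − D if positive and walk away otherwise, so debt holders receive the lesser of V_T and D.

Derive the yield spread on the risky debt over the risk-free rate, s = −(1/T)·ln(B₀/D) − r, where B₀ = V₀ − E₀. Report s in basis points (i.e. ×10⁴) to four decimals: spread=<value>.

spread=694.1097

d₁ = [ln(V₀/D) + (r + σ²/2)T] / (σ√T)
   = [ln(301.4043/268.3348) + (0.0105 + 0.5·0.4119²)·5.4909] / (0.4119·√5.4909)
   = [0.116217 + 0.523452] / 0.965192 = 0.662738
d₂ = d₁ − σ√T = 0.662738 − 0.965192 = -0.302454
N(d₁) = 0.746251,  N(d₂) = 0.381153,  e^(−rT) = 0.943976
E₀ = V₀·N(d₁) − D·e^(−rT)·N(d₂)
   = 301.4043·0.746251 − 268.3348·0.943976·0.381153 = 128.376495
B₀ = V₀ − E₀ = 301.4043 − 128.376495 = 173.027805
spread = −(1/T)·ln(B₀/D) − r = −(1/5.4909)·ln(173.027805/268.3348) − 0.0105 = 0.06941097
in basis points: 0.06941097 × 10⁴ = 694.1097 bp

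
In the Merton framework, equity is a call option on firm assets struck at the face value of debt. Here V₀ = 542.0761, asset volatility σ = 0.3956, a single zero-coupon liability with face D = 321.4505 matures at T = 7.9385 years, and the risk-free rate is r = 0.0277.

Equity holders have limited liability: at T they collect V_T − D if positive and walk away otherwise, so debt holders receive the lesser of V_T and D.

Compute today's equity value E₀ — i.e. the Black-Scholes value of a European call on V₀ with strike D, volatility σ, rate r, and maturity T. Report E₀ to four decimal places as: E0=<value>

d₁ = [ln(V₀/D) + (r + σ²/2)T] / (σ√T)
   = [ln(542.0761/321.4505) + (0.0277 + 0.5·0.3956²)·7.9385] / (0.3956·√7.9385)
   = [0.522563 + 0.841082] / 1.114617 = 1.223420
d₂ = d₁ − σ√T = 1.223420 − 1.114617 = 0.108804
N(d₁) = 0.889414,  N(d₂) = 0.543321,  e^(−rT) = 0.802602
E₀ = V₀·N(d₁) − D·e^(−rT)·N(d₂)
   = 542.0761·0.889414 − 321.4505·0.802602·0.543321 = 341.955301

E0=341.9553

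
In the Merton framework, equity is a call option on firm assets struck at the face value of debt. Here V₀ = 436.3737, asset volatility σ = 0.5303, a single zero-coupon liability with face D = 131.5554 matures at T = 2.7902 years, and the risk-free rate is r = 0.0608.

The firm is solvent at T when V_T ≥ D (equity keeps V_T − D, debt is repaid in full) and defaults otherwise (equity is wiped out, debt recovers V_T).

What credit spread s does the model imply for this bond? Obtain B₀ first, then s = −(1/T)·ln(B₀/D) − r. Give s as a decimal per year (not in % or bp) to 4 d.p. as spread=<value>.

d₁ = [ln(V₀/D) + (r + σ²/2)T] / (σ√T)
   = [ln(436.3737/131.5554) + (0.0608 + 0.5·0.5303²)·2.7902] / (0.5303·√2.7902)
   = [1.199071 + 0.561972] / 0.885807 = 1.988065
d₂ = d₁ − σ√T = 1.988065 − 0.885807 = 1.102257
N(d₁) = 0.976598,  N(d₂) = 0.864825,  e^(−rT) = 0.843965
E₀ = V₀·N(d₁) − D·e^(−rT)·N(d₂)
   = 436.3737·0.976598 − 131.5554·0.843965·0.864825 = 330.141624
B₀ = V₀ − E₀ = 436.3737 − 330.141624 = 106.232076
spread = −(1/T)·ln(B₀/D) − r = −(1/2.7902)·ln(106.232076/131.5554) − 0.0608 = 0.01582603

spread=0.0158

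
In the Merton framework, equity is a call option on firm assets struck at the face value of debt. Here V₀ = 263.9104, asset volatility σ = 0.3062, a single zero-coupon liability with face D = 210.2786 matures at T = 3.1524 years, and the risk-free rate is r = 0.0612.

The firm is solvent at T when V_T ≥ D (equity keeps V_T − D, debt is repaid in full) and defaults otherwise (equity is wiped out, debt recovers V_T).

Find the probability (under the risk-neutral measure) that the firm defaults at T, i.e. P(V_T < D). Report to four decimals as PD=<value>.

PD=0.3082

d₁ = [ln(V₀/D) + (r + σ²/2)T] / (σ√T)
   = [ln(263.9104/210.2786) + (0.0612 + 0.5·0.3062²)·3.1524] / (0.3062·√3.1524)
   = [0.227176 + 0.340709] / 0.543658 = 1.044563
d₂ = d₁ − σ√T = 1.044563 − 0.543658 = 0.500905
risk-neutral PD = N(−d₂) = N(-0.500905) = 0.308219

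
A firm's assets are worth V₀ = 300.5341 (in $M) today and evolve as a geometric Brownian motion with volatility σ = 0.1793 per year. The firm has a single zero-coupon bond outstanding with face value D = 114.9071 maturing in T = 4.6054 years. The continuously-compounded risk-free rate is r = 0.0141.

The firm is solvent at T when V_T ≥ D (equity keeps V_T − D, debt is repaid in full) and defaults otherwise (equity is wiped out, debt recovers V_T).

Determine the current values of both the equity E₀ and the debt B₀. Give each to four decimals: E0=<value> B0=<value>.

d₁ = [ln(V₀/D) + (r + σ²/2)T] / (σ√T)
   = [ln(300.5341/114.9071) + (0.0141 + 0.5·0.1793²)·4.6054] / (0.1793·√4.6054)
   = [0.961437 + 0.138964] / 0.384781 = 2.859811
d₂ = d₁ − σ√T = 2.859811 − 0.384781 = 2.475029
N(d₁) = 0.997881,  N(d₂) = 0.993339,  e^(−rT) = 0.937127
E₀ = V₀·N(d₁) − D·e^(−rT)·N(d₂)
   = 300.5341·0.997881 − 114.9071·0.937127·0.993339 = 192.931848
B₀ = V₀ − E₀ = 300.5341 − 192.931848 = 107.602252

E0=192.9318 B0=107.6023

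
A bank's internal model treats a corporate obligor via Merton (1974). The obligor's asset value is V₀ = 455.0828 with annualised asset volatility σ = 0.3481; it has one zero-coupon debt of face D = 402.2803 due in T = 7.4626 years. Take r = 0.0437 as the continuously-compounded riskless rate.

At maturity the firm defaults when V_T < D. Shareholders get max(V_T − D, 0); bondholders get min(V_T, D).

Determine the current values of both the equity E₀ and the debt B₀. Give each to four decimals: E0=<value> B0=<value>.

d₁ = [ln(V₀/D) + (r + σ²/2)T] / (σ√T)
   = [ln(455.0828/402.2803) + (0.0437 + 0.5·0.3481²)·7.4626] / (0.3481·√7.4626)
   = [0.123330 + 0.778251] / 0.950931 = 0.948103
d₂ = d₁ − σ√T = 0.948103 − 0.950931 = -0.002828
N(d₁) = 0.828462,  N(d₂) = 0.498872,  e^(−rT) = 0.721722
E₀ = V₀·N(d₁) − D·e^(−rT)·N(d₂)
   = 455.0828·0.828462 − 402.2803·0.721722·0.498872 = 232.178939
B₀ = V₀ − E₀ = 455.0828 − 232.178939 = 222.903861

E0=232.1789 B0=222.9039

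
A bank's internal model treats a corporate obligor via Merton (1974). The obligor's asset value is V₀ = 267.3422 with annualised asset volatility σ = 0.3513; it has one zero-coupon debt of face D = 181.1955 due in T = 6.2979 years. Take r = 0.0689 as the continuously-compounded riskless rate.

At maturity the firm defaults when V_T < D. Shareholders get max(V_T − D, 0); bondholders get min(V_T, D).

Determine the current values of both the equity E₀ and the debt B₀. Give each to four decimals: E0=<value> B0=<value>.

d₁ = [ln(V₀/D) + (r + σ²/2)T] / (σ√T)
   = [ln(267.3422/181.1955) + (0.0689 + 0.5·0.3513²)·6.2979] / (0.3513·√6.2979)
   = [0.388953 + 0.822543] / 0.881609 = 1.374187
d₂ = d₁ − σ√T = 1.374187 − 0.881609 = 0.492578
N(d₁) = 0.915308,  N(d₂) = 0.688845,  e^(−rT) = 0.647961
E₀ = V₀·N(d₁) − D·e^(−rT)·N(d₂)
   = 267.3422·0.915308 − 181.1955·0.647961·0.688845 = 163.824945
B₀ = V₀ − E₀ = 267.3422 − 163.824945 = 103.517255

E0=163.8249 B0=103.5173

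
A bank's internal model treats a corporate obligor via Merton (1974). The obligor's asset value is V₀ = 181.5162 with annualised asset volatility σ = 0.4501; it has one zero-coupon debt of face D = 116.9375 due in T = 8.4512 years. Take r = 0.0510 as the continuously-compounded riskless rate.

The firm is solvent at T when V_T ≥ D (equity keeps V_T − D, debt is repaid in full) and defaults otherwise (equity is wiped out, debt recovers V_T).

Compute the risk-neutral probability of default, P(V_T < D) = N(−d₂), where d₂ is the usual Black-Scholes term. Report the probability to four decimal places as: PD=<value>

d₁ = [ln(V₀/D) + (r + σ²/2)T] / (σ√T)
   = [ln(181.5162/116.9375) + (0.0510 + 0.5·0.4501²)·8.4512] / (0.4501·√8.4512)
   = [0.439705 + 1.287076] / 1.308483 = 1.319681
d₂ = d₁ − σ√T = 1.319681 − 1.308483 = 0.011198
risk-neutral PD = N(−d₂) = N(-0.011198) = 0.495533

PD=0.4955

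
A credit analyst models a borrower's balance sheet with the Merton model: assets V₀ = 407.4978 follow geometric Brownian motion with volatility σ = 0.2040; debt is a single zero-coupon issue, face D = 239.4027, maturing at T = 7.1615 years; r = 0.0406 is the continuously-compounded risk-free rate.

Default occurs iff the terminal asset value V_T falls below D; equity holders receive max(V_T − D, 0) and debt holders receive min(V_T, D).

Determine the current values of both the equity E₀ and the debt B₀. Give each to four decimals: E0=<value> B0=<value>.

d₁ = [ln(V₀/D) + (r + σ²/2)T] / (σ√T)
   = [ln(407.4978/239.4027) + (0.0406 + 0.5·0.2040²)·7.1615] / (0.2040·√7.1615)
   = [0.531888 + 0.439773] / 0.545924 = 1.779848
d₂ = d₁ − σ√T = 1.779848 − 0.545924 = 1.233924
N(d₁) = 0.962450,  N(d₂) = 0.891384,  e^(−rT) = 0.747697
E₀ = V₀·N(d₁) − D·e^(−rT)·N(d₂)
   = 407.4978·0.962450 − 239.4027·0.747697·0.891384 = 232.637584
B₀ = V₀ − E₀ = 407.4978 − 232.637584 = 174.860216

E0=232.6376 B0=174.8602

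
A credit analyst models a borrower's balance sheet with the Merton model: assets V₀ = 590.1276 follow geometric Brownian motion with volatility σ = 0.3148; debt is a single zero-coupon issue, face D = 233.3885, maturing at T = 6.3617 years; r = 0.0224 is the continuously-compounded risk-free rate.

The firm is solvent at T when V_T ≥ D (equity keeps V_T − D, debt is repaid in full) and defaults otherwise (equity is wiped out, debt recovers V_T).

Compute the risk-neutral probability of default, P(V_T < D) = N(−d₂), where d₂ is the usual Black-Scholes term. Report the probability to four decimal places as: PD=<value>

PD=0.1709

d₁ = [ln(V₀/D) + (r + σ²/2)T] / (σ√T)
   = [ln(590.1276/233.3885) + (0.0224 + 0.5·0.3148²)·6.3617] / (0.3148·√6.3617)
   = [0.927634 + 0.457721] / 0.794001 = 1.744777
d₂ = d₁ − σ√T = 1.744777 − 0.794001 = 0.950776
risk-neutral PD = N(−d₂) = N(-0.950776) = 0.170859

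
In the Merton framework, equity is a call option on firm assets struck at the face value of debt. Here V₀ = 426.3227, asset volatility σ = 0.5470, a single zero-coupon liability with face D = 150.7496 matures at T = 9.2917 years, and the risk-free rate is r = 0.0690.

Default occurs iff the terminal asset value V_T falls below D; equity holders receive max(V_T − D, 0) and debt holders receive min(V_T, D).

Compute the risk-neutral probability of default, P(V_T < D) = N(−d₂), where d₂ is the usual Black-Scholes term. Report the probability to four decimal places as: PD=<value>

d₁ = [ln(V₀/D) + (r + σ²/2)T] / (σ√T)
   = [ln(426.3227/150.7496) + (0.0690 + 0.5·0.5470²)·9.2917] / (0.5470·√9.2917)
   = [1.039576 + 2.031207] / 1.667381 = 1.841681
d₂ = d₁ − σ√T = 1.841681 − 1.667381 = 0.174299
risk-neutral PD = N(−d₂) = N(-0.174299) = 0.430815

PD=0.4308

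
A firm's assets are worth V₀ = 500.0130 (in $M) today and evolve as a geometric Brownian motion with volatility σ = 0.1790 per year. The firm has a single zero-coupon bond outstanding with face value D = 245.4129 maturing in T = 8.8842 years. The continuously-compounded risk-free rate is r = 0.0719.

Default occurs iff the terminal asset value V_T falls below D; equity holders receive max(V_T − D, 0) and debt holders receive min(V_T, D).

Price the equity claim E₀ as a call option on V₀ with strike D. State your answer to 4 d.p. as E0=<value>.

E0=370.6897

d₁ = [ln(V₀/D) + (r + σ²/2)T] / (σ√T)
   = [ln(500.0130/245.4129) + (0.0719 + 0.5·0.1790²)·8.8842] / (0.1790·√8.8842)
   = [0.711692 + 0.781103] / 0.533534 = 2.797938
d₂ = d₁ − σ√T = 2.797938 − 0.533534 = 2.264404
N(d₁) = 0.997428,  N(d₂) = 0.988225,  e^(−rT) = 0.527939
E₀ = V₀·N(d₁) − D·e^(−rT)·N(d₂)
   = 500.0130·0.997428 − 245.4129·0.527939·0.988225 = 370.689664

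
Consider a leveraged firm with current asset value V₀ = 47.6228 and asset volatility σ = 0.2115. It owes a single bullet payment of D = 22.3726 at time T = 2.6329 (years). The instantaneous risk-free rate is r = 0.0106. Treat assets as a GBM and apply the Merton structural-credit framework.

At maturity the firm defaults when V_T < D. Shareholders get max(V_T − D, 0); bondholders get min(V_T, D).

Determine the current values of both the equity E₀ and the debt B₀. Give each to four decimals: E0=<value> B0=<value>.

E0=25.9080 B0=21.7148

d₁ = [ln(V₀/D) + (r + σ²/2)T] / (σ√T)
   = [ln(47.6228/22.3726) + (0.0106 + 0.5·0.2115²)·2.6329] / (0.2115·√2.6329)
   = [0.755475 + 0.086797] / 0.343184 = 2.454281
d₂ = d₁ − σ√T = 2.454281 − 0.343184 = 2.111097
N(d₁) = 0.992942,  N(d₂) = 0.982618,  e^(−rT) = 0.972477
E₀ = V₀·N(d₁) − D·e^(−rT)·N(d₂)
   = 47.6228·0.992942 − 22.3726·0.972477·0.982618 = 25.907999
B₀ = V₀ − E₀ = 47.6228 − 25.907999 = 21.714801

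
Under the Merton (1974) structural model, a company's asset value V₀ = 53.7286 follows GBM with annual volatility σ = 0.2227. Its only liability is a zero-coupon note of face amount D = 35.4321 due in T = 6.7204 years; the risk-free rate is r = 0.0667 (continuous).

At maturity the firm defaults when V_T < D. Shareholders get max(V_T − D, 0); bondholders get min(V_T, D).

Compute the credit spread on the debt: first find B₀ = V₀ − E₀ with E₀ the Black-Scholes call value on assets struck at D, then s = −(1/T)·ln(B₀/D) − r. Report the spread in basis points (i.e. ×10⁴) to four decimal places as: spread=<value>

spread=38.3405

d₁ = [ln(V₀/D) + (r + σ²/2)T] / (σ√T)
   = [ln(53.7286/35.4321) + (0.0667 + 0.5·0.2227²)·6.7204] / (0.2227·√6.7204)
   = [0.416327 + 0.614901] / 0.577322 = 1.786228
d₂ = d₁ − σ√T = 1.786228 − 0.577322 = 1.208907
N(d₁) = 0.962969,  N(d₂) = 0.886651,  e^(−rT) = 0.638745
E₀ = V₀·N(d₁) − D·e^(−rT)·N(d₂)
   = 53.7286·0.962969 − 35.4321·0.638745·0.886651 = 31.672237
B₀ = V₀ − E₀ = 53.7286 − 31.672237 = 22.056363
spread = −(1/T)·ln(B₀/D) − r = −(1/6.7204)·ln(22.056363/35.4321) − 0.0667 = 0.00383405
in basis points: 0.00383405 × 10⁴ = 38.3405 bp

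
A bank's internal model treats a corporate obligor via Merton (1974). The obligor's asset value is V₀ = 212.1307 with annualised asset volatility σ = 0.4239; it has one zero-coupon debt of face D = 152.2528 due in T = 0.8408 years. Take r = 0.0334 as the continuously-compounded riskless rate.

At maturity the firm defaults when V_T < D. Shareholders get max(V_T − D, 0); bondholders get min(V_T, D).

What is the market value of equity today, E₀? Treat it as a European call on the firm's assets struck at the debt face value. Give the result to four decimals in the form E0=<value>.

d₁ = [ln(V₀/D) + (r + σ²/2)T] / (σ√T)
   = [ln(212.1307/152.2528) + (0.0334 + 0.5·0.4239²)·0.8408] / (0.4239·√0.8408)
   = [0.331660 + 0.103625] / 0.388696 = 1.119861
d₂ = d₁ − σ√T = 1.119861 − 0.388696 = 0.731165
N(d₁) = 0.868614,  N(d₂) = 0.767661,  e^(−rT) = 0.972308
E₀ = V₀·N(d₁) − D·e^(−rT)·N(d₂)
   = 212.1307·0.868614 − 152.2528·0.972308·0.767661 = 70.617677

E0=70.6177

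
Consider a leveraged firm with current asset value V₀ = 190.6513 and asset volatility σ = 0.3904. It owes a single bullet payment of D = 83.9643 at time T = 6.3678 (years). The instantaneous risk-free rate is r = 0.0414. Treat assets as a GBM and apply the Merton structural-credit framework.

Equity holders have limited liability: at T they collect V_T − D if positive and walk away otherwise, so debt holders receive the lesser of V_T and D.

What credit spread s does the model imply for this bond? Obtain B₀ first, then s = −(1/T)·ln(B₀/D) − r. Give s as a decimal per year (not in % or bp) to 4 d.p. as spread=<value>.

d₁ = [ln(V₀/D) + (r + σ²/2)T] / (σ√T)
   = [ln(190.6513/83.9643) + (0.0414 + 0.5·0.3904²)·6.3678] / (0.3904·√6.3678)
   = [0.820054 + 0.748892] / 0.985155 = 1.592589
d₂ = d₁ − σ√T = 1.592589 − 0.985155 = 0.607434
N(d₁) = 0.944374,  N(d₂) = 0.728218,  e^(−rT) = 0.768260
E₀ = V₀·N(d₁) − D·e^(−rT)·N(d₂)
   = 190.6513·0.944374 − 83.9643·0.768260·0.728218 = 133.071316
B₀ = V₀ − E₀ = 190.6513 − 133.071316 = 57.579984
spread = −(1/T)·ln(B₀/D) − r = −(1/6.3678)·ln(57.579984/83.9643) − 0.0414 = 0.01783815

spread=0.0178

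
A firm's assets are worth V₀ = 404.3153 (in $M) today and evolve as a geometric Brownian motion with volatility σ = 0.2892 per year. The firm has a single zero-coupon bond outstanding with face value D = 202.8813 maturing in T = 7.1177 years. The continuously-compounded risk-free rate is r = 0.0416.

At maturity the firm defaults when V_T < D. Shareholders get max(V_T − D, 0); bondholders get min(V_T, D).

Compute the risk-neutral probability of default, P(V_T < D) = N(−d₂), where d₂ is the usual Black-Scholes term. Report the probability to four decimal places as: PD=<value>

PD=0.1863

d₁ = [ln(V₀/D) + (r + σ²/2)T] / (σ√T)
   = [ln(404.3153/202.8813) + (0.0416 + 0.5·0.2892²)·7.1177] / (0.2892·√7.1177)
   = [0.689574 + 0.593747] / 0.771557 = 1.663286
d₂ = d₁ − σ√T = 1.663286 − 0.771557 = 0.891729
risk-neutral PD = N(−d₂) = N(-0.891729) = 0.186269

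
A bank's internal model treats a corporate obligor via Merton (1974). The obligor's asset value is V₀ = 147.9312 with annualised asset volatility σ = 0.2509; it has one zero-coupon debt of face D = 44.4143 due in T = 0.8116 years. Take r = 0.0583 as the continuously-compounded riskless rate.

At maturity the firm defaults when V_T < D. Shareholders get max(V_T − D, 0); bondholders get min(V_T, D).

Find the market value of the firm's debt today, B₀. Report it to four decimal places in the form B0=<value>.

B0=42.3617

d₁ = [ln(V₀/D) + (r + σ²/2)T] / (σ√T)
   = [ln(147.9312/44.4143) + (0.0583 + 0.5·0.2509²)·0.8116] / (0.2509·√0.8116)
   = [1.203186 + 0.072862] / 0.226033 = 5.645406
d₂ = d₁ − σ√T = 5.645406 − 0.226033 = 5.419373
N(d₁) = 1.000000,  N(d₂) = 1.000000,  e^(−rT) = 0.953786
E₀ = V₀·N(d₁) − D·e^(−rT)·N(d₂)
   = 147.9312·1.000000 − 44.4143·0.953786·1.000000 = 105.569476
B₀ = V₀ − E₀ = 147.9312 − 105.569476 = 42.361724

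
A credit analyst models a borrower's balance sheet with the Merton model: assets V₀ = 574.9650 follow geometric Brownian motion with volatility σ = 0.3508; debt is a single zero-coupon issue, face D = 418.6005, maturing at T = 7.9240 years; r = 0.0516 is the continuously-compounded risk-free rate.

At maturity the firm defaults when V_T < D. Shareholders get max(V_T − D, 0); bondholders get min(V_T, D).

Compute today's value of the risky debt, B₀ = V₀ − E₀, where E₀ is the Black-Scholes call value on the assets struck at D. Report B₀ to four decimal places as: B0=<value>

B0=228.5754

d₁ = [ln(V₀/D) + (r + σ²/2)T] / (σ√T)
   = [ln(574.9650/418.6005) + (0.0516 + 0.5·0.3508²)·7.9240] / (0.3508·√7.9240)
   = [0.317392 + 0.896445] / 0.987488 = 1.229217
d₂ = d₁ − σ√T = 1.229217 − 0.987488 = 0.241729
N(d₁) = 0.890505,  N(d₂) = 0.595505,  e^(−rT) = 0.664395
E₀ = V₀·N(d₁) − D·e^(−rT)·N(d₂)
   = 574.9650·0.890505 − 418.6005·0.664395·0.595505 = 346.389576
B₀ = V₀ − E₀ = 574.9650 − 346.389576 = 228.575424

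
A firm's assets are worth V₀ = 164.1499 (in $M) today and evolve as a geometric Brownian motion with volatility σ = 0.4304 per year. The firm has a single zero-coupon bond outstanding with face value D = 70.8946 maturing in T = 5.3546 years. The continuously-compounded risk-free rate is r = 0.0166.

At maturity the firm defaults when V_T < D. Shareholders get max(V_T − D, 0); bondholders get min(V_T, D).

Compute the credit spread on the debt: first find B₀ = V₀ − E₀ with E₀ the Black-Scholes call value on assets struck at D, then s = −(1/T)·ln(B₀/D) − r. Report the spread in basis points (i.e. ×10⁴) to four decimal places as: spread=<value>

spread=279.2581

d₁ = [ln(V₀/D) + (r + σ²/2)T] / (σ√T)
   = [ln(164.1499/70.8946) + (0.0166 + 0.5·0.4304²)·5.3546] / (0.4304·√5.3546)
   = [0.839586 + 0.584841] / 0.995946 = 1.430224
d₂ = d₁ − σ√T = 1.430224 − 0.995946 = 0.434279
N(d₁) = 0.923674,  N(d₂) = 0.667957,  e^(−rT) = 0.914950
E₀ = V₀·N(d₁) − D·e^(−rT)·N(d₂)
   = 164.1499·0.923674 − 70.8946·0.914950·0.667957 = 108.293933
B₀ = V₀ − E₀ = 164.1499 − 108.293933 = 55.855967
spread = −(1/T)·ln(B₀/D) − r = −(1/5.3546)·ln(55.855967/70.8946) − 0.0166 = 0.02792581
in basis points: 0.02792581 × 10⁴ = 279.2581 bp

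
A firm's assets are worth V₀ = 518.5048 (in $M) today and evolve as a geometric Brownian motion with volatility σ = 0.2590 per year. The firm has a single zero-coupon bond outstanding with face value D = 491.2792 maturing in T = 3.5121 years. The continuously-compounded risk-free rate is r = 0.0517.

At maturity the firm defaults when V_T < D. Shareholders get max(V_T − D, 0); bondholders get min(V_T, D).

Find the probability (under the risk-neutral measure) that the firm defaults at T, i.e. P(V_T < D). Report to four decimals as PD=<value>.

PD=0.4042

d₁ = [ln(V₀/D) + (r + σ²/2)T] / (σ√T)
   = [ln(518.5048/491.2792) + (0.0517 + 0.5·0.2590²)·3.5121] / (0.2590·√3.5121)
   = [0.053937 + 0.299373] / 0.485381 = 0.727901
d₂ = d₁ − σ√T = 0.727901 − 0.485381 = 0.242520
risk-neutral PD = N(−d₂) = N(-0.242520) = 0.404189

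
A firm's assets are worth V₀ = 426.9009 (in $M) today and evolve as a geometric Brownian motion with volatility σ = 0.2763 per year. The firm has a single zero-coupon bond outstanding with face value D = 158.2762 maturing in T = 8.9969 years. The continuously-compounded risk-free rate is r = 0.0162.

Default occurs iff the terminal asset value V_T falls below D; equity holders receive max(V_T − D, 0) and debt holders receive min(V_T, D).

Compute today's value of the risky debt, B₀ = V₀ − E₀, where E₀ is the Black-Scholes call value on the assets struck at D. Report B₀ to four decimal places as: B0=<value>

d₁ = [ln(V₀/D) + (r + σ²/2)T] / (σ√T)
   = [ln(426.9009/158.2762) + (0.0162 + 0.5·0.2763²)·8.9969] / (0.2763·√8.9969)
   = [0.992210 + 0.489169] / 0.828757 = 1.787471
d₂ = d₁ − σ√T = 1.787471 − 0.828757 = 0.958714
N(d₁) = 0.963069,  N(d₂) = 0.831148,  e^(−rT) = 0.864374
E₀ = V₀·N(d₁) − D·e^(−rT)·N(d₂)
   = 426.9009·0.963069 − 158.2762·0.864374·0.831148 = 297.425868
B₀ = V₀ − E₀ = 426.9009 − 297.425868 = 129.475032

B0=129.4750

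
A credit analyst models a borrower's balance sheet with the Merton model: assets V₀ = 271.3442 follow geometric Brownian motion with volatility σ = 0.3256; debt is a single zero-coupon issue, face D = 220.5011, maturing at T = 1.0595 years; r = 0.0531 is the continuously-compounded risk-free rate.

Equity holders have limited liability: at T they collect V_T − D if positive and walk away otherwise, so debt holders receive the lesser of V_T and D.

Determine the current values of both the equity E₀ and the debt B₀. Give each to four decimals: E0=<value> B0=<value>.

E0=72.6288 B0=198.7154

d₁ = [ln(V₀/D) + (r + σ²/2)T] / (σ√T)
   = [ln(271.3442/220.5011) + (0.0531 + 0.5·0.3256²)·1.0595] / (0.3256·√1.0595)
   = [0.207485 + 0.112421] / 0.335147 = 0.954527
d₂ = d₁ − σ√T = 0.954527 − 0.335147 = 0.619380
N(d₁) = 0.830092,  N(d₂) = 0.732167,  e^(−rT) = 0.945294
E₀ = V₀·N(d₁) − D·e^(−rT)·N(d₂)
   = 271.3442·0.830092 − 220.5011·0.945294·0.732167 = 72.628833
B₀ = V₀ − E₀ = 271.3442 − 72.628833 = 198.715367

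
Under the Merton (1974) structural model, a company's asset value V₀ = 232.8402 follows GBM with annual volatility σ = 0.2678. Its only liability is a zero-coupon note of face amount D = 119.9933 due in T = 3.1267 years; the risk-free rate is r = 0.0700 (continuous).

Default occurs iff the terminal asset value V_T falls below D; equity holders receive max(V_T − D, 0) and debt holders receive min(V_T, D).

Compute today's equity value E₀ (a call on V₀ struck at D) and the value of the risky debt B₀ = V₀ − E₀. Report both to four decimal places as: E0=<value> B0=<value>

E0=137.2807 B0=95.5595

d₁ = [ln(V₀/D) + (r + σ²/2)T] / (σ√T)
   = [ln(232.8402/119.9933) + (0.0700 + 0.5·0.2678²)·3.1267] / (0.2678·√3.1267)
   = [0.662916 + 0.330988] / 0.473537 = 2.098895
d₂ = d₁ − σ√T = 2.098895 − 0.473537 = 1.625358
N(d₁) = 0.982087,  N(d₂) = 0.947957,  e^(−rT) = 0.803427
E₀ = V₀·N(d₁) − D·e^(−rT)·N(d₂)
   = 232.8402·0.982087 − 119.9933·0.803427·0.947957 = 137.280724
B₀ = V₀ − E₀ = 232.8402 − 137.280724 = 95.559476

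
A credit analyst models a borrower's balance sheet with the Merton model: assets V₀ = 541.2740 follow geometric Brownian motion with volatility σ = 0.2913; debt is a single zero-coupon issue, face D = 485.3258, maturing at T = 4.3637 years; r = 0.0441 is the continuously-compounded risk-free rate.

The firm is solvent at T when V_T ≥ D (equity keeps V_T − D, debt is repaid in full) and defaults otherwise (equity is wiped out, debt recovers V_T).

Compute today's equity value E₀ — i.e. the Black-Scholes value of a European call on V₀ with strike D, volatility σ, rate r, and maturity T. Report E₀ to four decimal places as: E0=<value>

d₁ = [ln(V₀/D) + (r + σ²/2)T] / (σ√T)
   = [ln(541.2740/485.3258) + (0.0441 + 0.5·0.2913²)·4.3637] / (0.2913·√4.3637)
   = [0.109105 + 0.377582] / 0.608510 = 0.799800
d₂ = d₁ − σ√T = 0.799800 − 0.608510 = 0.191290
N(d₁) = 0.788087,  N(d₂) = 0.575851,  e^(−rT) = 0.824944
E₀ = V₀·N(d₁) − D·e^(−rT)·N(d₂)
   = 541.2740·0.788087 − 485.3258·0.824944·0.575851 = 196.019293

E0=196.0193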